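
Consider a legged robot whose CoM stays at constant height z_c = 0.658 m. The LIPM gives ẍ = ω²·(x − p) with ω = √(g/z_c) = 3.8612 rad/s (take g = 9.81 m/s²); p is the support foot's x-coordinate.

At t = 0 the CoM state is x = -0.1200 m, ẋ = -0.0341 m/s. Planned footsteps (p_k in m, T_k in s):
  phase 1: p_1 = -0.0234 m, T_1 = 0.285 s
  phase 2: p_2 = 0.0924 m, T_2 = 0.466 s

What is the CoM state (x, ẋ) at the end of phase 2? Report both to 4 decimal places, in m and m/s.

x = -1.2275, ẋ = -5.0036

phase 1: p=-0.0234, T=0.285, ωT=1.100442, cosh=1.669109, sinh=1.336385; start (x,ẋ)=(-0.120000, -0.034100) → end (x,ẋ)=(-0.196438, -0.555377)
phase 2: p=0.0924, T=0.466, ωT=1.799319, cosh=3.105471, sinh=2.940059; start (x,ẋ)=(-0.196438, -0.555377) → end (x,ẋ)=(-1.227463, -5.003645)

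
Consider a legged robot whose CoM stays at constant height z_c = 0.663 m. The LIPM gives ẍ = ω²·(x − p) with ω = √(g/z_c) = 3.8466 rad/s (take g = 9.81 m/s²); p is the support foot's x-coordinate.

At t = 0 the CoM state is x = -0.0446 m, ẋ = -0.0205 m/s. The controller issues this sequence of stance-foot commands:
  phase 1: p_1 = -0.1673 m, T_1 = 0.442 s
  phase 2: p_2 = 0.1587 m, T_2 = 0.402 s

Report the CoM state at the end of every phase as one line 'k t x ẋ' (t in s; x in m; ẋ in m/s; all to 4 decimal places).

phase 1: p=-0.1673, T=0.442, ωT=1.700197, cosh=2.828837, sinh=2.646190; start (x,ẋ)=(-0.044600, -0.020500) → end (x,ẋ)=(0.165696, 1.190952)
phase 2: p=0.1587, T=0.402, ωT=1.546333, cosh=2.453627, sinh=2.240599; start (x,ẋ)=(0.165696, 1.190952) → end (x,ẋ)=(0.869580, 2.982445)

1 0.4420 0.1657 1.1910
2 0.8440 0.8696 2.9824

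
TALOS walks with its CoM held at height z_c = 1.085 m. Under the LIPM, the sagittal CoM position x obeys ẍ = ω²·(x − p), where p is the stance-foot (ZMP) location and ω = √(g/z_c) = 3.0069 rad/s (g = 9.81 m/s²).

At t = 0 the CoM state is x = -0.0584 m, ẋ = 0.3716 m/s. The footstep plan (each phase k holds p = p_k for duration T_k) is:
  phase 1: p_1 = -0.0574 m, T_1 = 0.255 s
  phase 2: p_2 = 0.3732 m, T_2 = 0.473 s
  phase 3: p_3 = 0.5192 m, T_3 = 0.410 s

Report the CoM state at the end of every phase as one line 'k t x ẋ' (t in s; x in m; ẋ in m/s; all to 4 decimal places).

phase 1: p=-0.0574, T=0.255, ωT=0.766760, cosh=1.308647, sinh=0.844131; start (x,ẋ)=(-0.058400, 0.371600) → end (x,ẋ)=(0.045611, 0.483755)
phase 2: p=0.3732, T=0.473, ωT=1.422264, cosh=2.193832, sinh=1.952664; start (x,ẋ)=(0.045611, 0.483755) → end (x,ẋ)=(-0.031327, -0.862149)
phase 3: p=0.5192, T=0.410, ωT=1.232829, cosh=1.861194, sinh=1.569728; start (x,ẋ)=(-0.031327, -0.862149) → end (x,ẋ)=(-0.955516, -4.203122)

1 0.2550 0.0456 0.4838
2 0.7280 -0.0313 -0.8621
3 1.1380 -0.9555 -4.2031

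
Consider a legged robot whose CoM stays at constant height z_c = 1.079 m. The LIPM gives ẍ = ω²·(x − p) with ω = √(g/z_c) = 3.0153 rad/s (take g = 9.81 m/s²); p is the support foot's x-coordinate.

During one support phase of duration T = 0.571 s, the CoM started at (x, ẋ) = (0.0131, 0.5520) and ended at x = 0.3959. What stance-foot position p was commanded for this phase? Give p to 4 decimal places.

p = 0.0729

ωT = 3.0153·0.571 = 1.721736; cosh(ωT) = 2.886494, sinh(ωT) = 2.707739
x(T) = p + (x₀−p)·cosh(ωT) + (ẋ₀/ω)·sinh(ωT) ⇒ p·(1 − cosh) = x(T) − x₀·cosh − (ẋ₀/ω)·sinh
numerator   = 0.3959 − (0.0131)·2.886494 − (0.5520/3.0153)·2.707739 = -0.137609
denominator = 1 − 2.886494 = -1.886494
p = -0.137609 / -1.886494 = 0.0729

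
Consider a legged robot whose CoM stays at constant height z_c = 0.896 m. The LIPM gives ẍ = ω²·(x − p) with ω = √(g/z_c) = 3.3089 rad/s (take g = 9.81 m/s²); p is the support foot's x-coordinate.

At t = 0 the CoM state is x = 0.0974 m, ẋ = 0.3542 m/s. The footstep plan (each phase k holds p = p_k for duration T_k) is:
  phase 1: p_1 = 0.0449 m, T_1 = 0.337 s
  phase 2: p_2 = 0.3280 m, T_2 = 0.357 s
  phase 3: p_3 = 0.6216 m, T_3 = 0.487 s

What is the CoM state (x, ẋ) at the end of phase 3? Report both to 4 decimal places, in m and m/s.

phase 1: p=0.0449, T=0.337, ωT=1.115099, cosh=1.688877, sinh=1.360994; start (x,ẋ)=(0.097400, 0.354200) → end (x,ẋ)=(0.279253, 0.834628)
phase 2: p=0.3280, T=0.357, ωT=1.181277, cosh=1.782710, sinh=1.475824; start (x,ẋ)=(0.279253, 0.834628) → end (x,ẋ)=(0.613356, 1.249852)
phase 3: p=0.6216, T=0.487, ωT=1.611434, cosh=2.604797, sinh=2.405195; start (x,ẋ)=(0.613356, 1.249852) → end (x,ẋ)=(1.508628, 3.190004)

x = 1.5086, ẋ = 3.1900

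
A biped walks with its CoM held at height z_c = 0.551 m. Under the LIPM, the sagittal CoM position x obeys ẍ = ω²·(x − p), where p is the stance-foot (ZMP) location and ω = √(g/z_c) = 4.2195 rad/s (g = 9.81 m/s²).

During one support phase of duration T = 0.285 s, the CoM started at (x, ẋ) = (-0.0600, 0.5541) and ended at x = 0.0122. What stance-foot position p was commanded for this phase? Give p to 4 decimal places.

ωT = 4.2195·0.285 = 1.202557; cosh(ωT) = 1.814522, sinh(ωT) = 1.514097
x(T) = p + (x₀−p)·cosh(ωT) + (ẋ₀/ω)·sinh(ωT) ⇒ p·(1 − cosh) = x(T) − x₀·cosh − (ẋ₀/ω)·sinh
numerator   = 0.0122 − (-0.0600)·1.814522 − (0.5541/4.2195)·1.514097 = -0.077758
denominator = 1 − 1.814522 = -0.814522
p = -0.077758 / -0.814522 = 0.0955

p = 0.0955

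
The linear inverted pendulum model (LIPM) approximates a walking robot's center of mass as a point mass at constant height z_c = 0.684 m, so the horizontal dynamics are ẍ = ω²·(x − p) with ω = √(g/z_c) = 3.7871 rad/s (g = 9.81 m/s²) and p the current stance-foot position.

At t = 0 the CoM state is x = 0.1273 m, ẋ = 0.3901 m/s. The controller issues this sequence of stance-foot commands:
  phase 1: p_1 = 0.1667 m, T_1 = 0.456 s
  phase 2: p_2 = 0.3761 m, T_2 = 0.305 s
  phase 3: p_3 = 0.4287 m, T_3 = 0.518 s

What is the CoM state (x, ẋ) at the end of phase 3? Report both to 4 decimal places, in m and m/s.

x = 1.9064, ẋ = 5.6637

phase 1: p=0.1667, T=0.456, ωT=1.726918, cosh=2.900563, sinh=2.722731; start (x,ẋ)=(0.127300, 0.390100) → end (x,ẋ)=(0.332880, 0.725246)
phase 2: p=0.3761, T=0.305, ωT=1.155066, cosh=1.744634, sinh=1.429597; start (x,ẋ)=(0.332880, 0.725246) → end (x,ẋ)=(0.574471, 1.031294)
phase 3: p=0.4287, T=0.518, ωT=1.961718, cosh=3.626075, sinh=3.485458; start (x,ẋ)=(0.574471, 1.031294) → end (x,ẋ)=(1.906426, 5.663687)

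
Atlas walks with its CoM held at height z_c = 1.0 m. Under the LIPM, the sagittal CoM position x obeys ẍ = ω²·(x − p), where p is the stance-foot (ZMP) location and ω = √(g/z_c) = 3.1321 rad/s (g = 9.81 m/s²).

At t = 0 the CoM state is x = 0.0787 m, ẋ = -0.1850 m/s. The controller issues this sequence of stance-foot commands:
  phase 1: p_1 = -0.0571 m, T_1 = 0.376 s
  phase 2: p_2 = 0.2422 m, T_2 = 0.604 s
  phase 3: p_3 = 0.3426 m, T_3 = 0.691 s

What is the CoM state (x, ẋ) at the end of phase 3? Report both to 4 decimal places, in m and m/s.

x = -1.5507, ẋ = -5.8808

phase 1: p=-0.0571, T=0.376, ωT=1.177670, cosh=1.777397, sinh=1.469402; start (x,ẋ)=(0.078700, -0.185000) → end (x,ẋ)=(0.097479, 0.296176)
phase 2: p=0.2422, T=0.604, ωT=1.891788, cosh=3.391010, sinh=3.240208; start (x,ẋ)=(0.097479, 0.296176) → end (x,ẋ)=(0.057849, -0.464387)
phase 3: p=0.3426, T=0.691, ωT=2.164281, cosh=4.411586, sinh=4.296753; start (x,ẋ)=(0.057849, -0.464387) → end (x,ẋ)=(-1.550672, -5.880829)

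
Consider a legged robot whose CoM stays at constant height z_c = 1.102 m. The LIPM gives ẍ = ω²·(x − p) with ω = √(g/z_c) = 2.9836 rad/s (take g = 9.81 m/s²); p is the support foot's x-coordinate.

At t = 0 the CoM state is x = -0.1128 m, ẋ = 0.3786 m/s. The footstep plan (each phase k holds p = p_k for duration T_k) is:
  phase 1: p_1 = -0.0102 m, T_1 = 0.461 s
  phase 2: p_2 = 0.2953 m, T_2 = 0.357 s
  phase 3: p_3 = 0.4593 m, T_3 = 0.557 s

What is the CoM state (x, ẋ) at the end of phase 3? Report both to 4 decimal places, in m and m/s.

phase 1: p=-0.0102, T=0.461, ωT=1.375440, cosh=2.104772, sinh=1.852044; start (x,ẋ)=(-0.112800, 0.378600) → end (x,ẋ)=(0.008863, 0.229924)
phase 2: p=0.2953, T=0.357, ωT=1.065145, cosh=1.622969, sinh=1.278291; start (x,ẋ)=(0.008863, 0.229924) → end (x,ẋ)=(-0.071070, -0.719285)
phase 3: p=0.4593, T=0.557, ωT=1.661865, cosh=2.729457, sinh=2.539673; start (x,ẋ)=(-0.071070, -0.719285) → end (x,ẋ)=(-1.600585, -5.982065)

x = -1.6006, ẋ = -5.9821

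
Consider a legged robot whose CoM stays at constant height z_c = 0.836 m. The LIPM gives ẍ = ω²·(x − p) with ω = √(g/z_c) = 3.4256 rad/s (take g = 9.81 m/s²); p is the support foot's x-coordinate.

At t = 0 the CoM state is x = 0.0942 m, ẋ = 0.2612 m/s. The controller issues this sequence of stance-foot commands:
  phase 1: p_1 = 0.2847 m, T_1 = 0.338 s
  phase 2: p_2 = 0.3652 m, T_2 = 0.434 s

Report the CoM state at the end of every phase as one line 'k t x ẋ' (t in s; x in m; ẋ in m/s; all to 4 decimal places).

phase 1: p=0.2847, T=0.338, ωT=1.157853, cosh=1.748626, sinh=1.434466; start (x,ẋ)=(0.094200, 0.261200) → end (x,ẋ)=(0.060964, -0.479358)
phase 2: p=0.3652, T=0.434, ωT=1.486710, cosh=2.324319, sinh=2.098204; start (x,ẋ)=(0.060964, -0.479358) → end (x,ẋ)=(-0.635552, -3.300910)

1 0.3380 0.0610 -0.4794
2 0.7720 -0.6356 -3.3009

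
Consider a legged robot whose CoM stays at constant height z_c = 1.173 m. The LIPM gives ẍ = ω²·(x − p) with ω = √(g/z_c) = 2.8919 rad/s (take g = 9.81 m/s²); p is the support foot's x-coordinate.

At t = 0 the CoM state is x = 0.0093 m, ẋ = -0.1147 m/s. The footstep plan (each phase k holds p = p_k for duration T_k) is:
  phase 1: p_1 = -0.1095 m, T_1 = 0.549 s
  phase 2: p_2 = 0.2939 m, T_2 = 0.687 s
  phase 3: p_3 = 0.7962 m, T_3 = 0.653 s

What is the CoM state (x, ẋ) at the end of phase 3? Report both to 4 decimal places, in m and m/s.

phase 1: p=-0.1095, T=0.549, ωT=1.587653, cosh=2.548329, sinh=2.343925; start (x,ẋ)=(0.009300, -0.114700) → end (x,ẋ)=(0.100276, 0.512980)
phase 2: p=0.2939, T=0.687, ωT=1.986735, cosh=3.714416, sinh=3.577274; start (x,ẋ)=(0.100276, 0.512980) → end (x,ẋ)=(0.209253, -0.097646)
phase 3: p=0.7962, T=0.653, ωT=1.888411, cosh=3.380084, sinh=3.228772; start (x,ẋ)=(0.209253, -0.097646) → end (x,ẋ)=(-1.296749, -5.810540)

x = -1.2967, ẋ = -5.8105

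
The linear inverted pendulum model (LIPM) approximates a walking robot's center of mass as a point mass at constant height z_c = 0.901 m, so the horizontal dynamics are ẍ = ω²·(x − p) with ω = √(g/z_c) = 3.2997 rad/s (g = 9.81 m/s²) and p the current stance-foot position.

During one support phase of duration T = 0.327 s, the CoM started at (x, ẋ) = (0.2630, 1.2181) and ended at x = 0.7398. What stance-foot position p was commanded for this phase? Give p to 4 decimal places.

p = 0.2684

ωT = 3.2997·0.327 = 1.079002; cosh(ωT) = 1.640838, sinh(ωT) = 1.300904
x(T) = p + (x₀−p)·cosh(ωT) + (ẋ₀/ω)·sinh(ωT) ⇒ p·(1 − cosh) = x(T) − x₀·cosh − (ẋ₀/ω)·sinh
numerator   = 0.7398 − (0.2630)·1.640838 − (1.2181/3.2997)·1.300904 = -0.171975
denominator = 1 − 1.640838 = -0.640838
p = -0.171975 / -0.640838 = 0.2684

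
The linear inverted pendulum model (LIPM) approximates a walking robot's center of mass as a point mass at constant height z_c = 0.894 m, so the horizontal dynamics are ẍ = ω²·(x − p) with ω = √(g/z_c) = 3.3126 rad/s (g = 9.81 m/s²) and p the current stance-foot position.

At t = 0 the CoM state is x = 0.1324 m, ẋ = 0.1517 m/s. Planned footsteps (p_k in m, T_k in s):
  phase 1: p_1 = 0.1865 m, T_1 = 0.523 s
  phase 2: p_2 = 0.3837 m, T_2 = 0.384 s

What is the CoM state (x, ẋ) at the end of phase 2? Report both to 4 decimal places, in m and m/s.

x = -0.0820, ẋ = -1.3432

phase 1: p=0.1865, T=0.523, ωT=1.732490, cosh=2.915780, sinh=2.738936; start (x,ẋ)=(0.132400, 0.151700) → end (x,ẋ)=(0.154185, -0.048526)
phase 2: p=0.3837, T=0.384, ωT=1.272038, cosh=1.924189, sinh=1.643929; start (x,ẋ)=(0.154185, -0.048526) → end (x,ẋ)=(-0.082011, -1.343235)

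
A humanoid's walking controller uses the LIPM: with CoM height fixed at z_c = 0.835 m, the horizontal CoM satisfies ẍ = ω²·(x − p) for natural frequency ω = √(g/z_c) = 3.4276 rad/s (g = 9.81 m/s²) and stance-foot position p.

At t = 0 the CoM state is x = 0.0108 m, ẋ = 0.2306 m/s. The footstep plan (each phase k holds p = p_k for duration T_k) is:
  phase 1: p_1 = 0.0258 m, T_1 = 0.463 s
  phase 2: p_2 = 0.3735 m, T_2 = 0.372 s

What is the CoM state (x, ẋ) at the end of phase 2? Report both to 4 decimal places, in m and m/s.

phase 1: p=0.0258, T=0.463, ωT=1.586979, cosh=2.546749, sinh=2.342207; start (x,ẋ)=(0.010800, 0.230600) → end (x,ẋ)=(0.145176, 0.466858)
phase 2: p=0.3735, T=0.372, ωT=1.275067, cosh=1.929177, sinh=1.649765; start (x,ẋ)=(0.145176, 0.466858) → end (x,ẋ)=(0.157730, -0.390458)

x = 0.1577, ẋ = -0.3905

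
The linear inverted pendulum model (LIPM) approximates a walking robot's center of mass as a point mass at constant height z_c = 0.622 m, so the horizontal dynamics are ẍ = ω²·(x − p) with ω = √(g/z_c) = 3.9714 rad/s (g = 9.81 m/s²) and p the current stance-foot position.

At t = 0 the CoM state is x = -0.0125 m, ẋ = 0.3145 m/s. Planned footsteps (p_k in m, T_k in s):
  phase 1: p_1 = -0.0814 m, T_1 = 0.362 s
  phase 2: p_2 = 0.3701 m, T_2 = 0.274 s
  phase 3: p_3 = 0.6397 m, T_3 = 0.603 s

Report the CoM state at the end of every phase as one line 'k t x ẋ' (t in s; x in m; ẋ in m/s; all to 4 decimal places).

1 0.3620 0.2292 1.2431
2 0.6360 0.5491 1.3181
3 1.2390 1.9433 5.3300

phase 1: p=-0.0814, T=0.362, ωT=1.437647, cosh=2.224131, sinh=1.986645; start (x,ẋ)=(-0.012500, 0.314500) → end (x,ẋ)=(0.229167, 1.243094)
phase 2: p=0.3701, T=0.274, ωT=1.088164, cosh=1.652826, sinh=1.315991; start (x,ẋ)=(0.229167, 1.243094) → end (x,ẋ)=(0.549083, 1.318057)
phase 3: p=0.6397, T=0.603, ωT=2.394754, cosh=5.528349, sinh=5.437154; start (x,ẋ)=(0.549083, 1.318057) → end (x,ẋ)=(1.943262, 5.329984)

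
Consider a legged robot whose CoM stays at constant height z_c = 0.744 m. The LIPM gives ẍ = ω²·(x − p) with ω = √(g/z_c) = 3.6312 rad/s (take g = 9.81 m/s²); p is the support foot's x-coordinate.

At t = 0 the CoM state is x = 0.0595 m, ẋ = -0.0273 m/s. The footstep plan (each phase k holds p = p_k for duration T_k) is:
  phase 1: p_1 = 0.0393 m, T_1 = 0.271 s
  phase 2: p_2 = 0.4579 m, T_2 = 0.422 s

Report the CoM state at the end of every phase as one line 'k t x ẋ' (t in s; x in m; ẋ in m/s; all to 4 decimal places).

1 0.2710 0.0614 0.0428
2 0.6930 -0.4765 -3.0729

phase 1: p=0.0393, T=0.271, ωT=0.984055, cosh=1.524538, sinh=1.150745; start (x,ẋ)=(0.059500, -0.027300) → end (x,ẋ)=(0.061444, 0.042788)
phase 2: p=0.4579, T=0.422, ωT=1.532366, cosh=2.422571, sinh=2.206547; start (x,ẋ)=(0.061444, 0.042788) → end (x,ẋ)=(-0.476542, -3.072912)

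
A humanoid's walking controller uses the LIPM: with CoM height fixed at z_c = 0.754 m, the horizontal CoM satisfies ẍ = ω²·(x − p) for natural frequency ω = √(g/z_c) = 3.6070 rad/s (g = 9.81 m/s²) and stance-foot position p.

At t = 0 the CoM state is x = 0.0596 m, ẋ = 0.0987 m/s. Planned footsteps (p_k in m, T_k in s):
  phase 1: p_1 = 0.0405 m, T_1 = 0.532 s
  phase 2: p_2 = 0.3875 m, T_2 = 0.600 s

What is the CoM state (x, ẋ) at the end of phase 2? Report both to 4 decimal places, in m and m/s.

phase 1: p=0.0405, T=0.532, ωT=1.918924, cosh=3.480194, sinh=3.333429; start (x,ẋ)=(0.059600, 0.098700) → end (x,ẋ)=(0.198186, 0.573147)
phase 2: p=0.3875, T=0.600, ωT=2.164200, cosh=4.411237, sinh=4.296396; start (x,ẋ)=(0.198186, 0.573147) → end (x,ẋ)=(0.235082, -0.405531)

x = 0.2351, ẋ = -0.4055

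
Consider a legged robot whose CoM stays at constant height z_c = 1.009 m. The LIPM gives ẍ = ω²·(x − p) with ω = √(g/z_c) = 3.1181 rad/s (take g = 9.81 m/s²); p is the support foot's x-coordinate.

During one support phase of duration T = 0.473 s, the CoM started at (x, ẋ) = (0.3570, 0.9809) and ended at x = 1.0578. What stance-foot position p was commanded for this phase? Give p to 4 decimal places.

p = 0.3190

ωT = 3.1181·0.473 = 1.474861; cosh(ωT) = 2.299620, sinh(ωT) = 2.070810
x(T) = p + (x₀−p)·cosh(ωT) + (ẋ₀/ω)·sinh(ωT) ⇒ p·(1 − cosh) = x(T) − x₀·cosh − (ẋ₀/ω)·sinh
numerator   = 1.0578 − (0.3570)·2.299620 − (0.9809/3.1181)·2.070810 = -0.414605
denominator = 1 − 2.299620 = -1.299620
p = -0.414605 / -1.299620 = 0.3190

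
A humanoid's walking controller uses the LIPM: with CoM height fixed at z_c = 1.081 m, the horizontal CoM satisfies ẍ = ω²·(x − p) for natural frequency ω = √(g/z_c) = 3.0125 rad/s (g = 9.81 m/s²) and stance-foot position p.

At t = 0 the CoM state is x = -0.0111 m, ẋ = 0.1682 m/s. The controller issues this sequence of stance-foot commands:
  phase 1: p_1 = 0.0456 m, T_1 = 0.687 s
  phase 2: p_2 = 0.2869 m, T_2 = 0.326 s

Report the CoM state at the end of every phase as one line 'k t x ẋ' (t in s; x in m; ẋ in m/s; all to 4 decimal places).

1 0.6870 0.0351 0.0111
2 1.0130 -0.0922 -0.8539

phase 1: p=0.0456, T=0.687, ωT=2.069588, cosh=4.023896, sinh=3.897658; start (x,ẋ)=(-0.011100, 0.168200) → end (x,ẋ)=(0.035067, 0.011065)
phase 2: p=0.2869, T=0.326, ωT=0.982075, cosh=1.522262, sinh=1.147729; start (x,ẋ)=(0.035067, 0.011065) → end (x,ẋ)=(-0.092240, -0.853877)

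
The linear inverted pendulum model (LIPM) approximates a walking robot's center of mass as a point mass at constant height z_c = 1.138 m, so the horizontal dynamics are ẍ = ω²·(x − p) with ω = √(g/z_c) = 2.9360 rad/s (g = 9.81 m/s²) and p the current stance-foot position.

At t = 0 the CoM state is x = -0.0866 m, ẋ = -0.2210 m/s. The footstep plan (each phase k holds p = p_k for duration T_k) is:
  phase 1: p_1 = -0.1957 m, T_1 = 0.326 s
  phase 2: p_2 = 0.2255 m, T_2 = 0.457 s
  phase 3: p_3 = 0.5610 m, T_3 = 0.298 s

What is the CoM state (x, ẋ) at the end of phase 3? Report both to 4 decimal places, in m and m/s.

phase 1: p=-0.1957, T=0.326, ωT=0.957136, cosh=1.494109, sinh=1.110118; start (x,ẋ)=(-0.086600, -0.221000) → end (x,ẋ)=(-0.116254, 0.025392)
phase 2: p=0.2255, T=0.457, ωT=1.341752, cosh=2.043564, sinh=1.782177; start (x,ẋ)=(-0.116254, 0.025392) → end (x,ẋ)=(-0.457483, -1.736327)
phase 3: p=0.5610, T=0.298, ωT=0.874928, cosh=1.407797, sinh=0.990905; start (x,ẋ)=(-0.457483, -1.736327) → end (x,ẋ)=(-1.458831, -5.407467)

x = -1.4588, ẋ = -5.4075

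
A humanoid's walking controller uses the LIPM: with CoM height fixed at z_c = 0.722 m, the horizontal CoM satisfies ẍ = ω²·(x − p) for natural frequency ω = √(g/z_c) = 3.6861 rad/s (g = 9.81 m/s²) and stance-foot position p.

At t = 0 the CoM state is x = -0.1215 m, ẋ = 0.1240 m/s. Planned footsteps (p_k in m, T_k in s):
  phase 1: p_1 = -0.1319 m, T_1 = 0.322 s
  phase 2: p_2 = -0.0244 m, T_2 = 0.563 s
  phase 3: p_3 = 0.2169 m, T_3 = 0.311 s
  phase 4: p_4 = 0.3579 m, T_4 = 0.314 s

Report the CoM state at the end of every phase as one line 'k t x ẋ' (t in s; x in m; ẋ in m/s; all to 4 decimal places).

phase 1: p=-0.1319, T=0.322, ωT=1.186924, cosh=1.791072, sinh=1.485914; start (x,ẋ)=(-0.121500, 0.124000) → end (x,ẋ)=(-0.063287, 0.279056)
phase 2: p=-0.0244, T=0.563, ωT=2.075274, cosh=4.046127, sinh=3.920605; start (x,ẋ)=(-0.063287, 0.279056) → end (x,ẋ)=(0.115068, 0.567114)
phase 3: p=0.2169, T=0.311, ωT=1.146377, cosh=1.732279, sinh=1.414493; start (x,ẋ)=(0.115068, 0.567114) → end (x,ẋ)=(0.258121, 0.451451)
phase 4: p=0.3579, T=0.314, ωT=1.157435, cosh=1.748027, sinh=1.433736; start (x,ẋ)=(0.258121, 0.451451) → end (x,ẋ)=(0.359079, 0.261829)

1 0.3220 -0.0633 0.2791
2 0.8850 0.1151 0.5671
3 1.1960 0.2581 0.4515
4 1.5100 0.3591 0.2618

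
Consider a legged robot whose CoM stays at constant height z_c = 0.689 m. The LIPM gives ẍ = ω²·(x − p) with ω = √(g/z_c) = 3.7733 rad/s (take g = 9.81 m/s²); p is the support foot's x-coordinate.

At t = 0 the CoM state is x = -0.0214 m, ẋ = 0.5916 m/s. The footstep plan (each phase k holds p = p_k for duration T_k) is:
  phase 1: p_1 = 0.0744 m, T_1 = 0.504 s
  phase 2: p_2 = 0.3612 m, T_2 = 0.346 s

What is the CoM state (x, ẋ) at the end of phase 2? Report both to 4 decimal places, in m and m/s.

x = 0.5417, ẋ = 1.0128

phase 1: p=0.0744, T=0.504, ωT=1.901743, cosh=3.423434, sinh=3.274126; start (x,ẋ)=(-0.021400, 0.591600) → end (x,ẋ)=(0.259772, 0.841765)
phase 2: p=0.3612, T=0.346, ωT=1.305562, cosh=1.980391, sinh=1.709371; start (x,ẋ)=(0.259772, 0.841765) → end (x,ẋ)=(0.541666, 1.012815)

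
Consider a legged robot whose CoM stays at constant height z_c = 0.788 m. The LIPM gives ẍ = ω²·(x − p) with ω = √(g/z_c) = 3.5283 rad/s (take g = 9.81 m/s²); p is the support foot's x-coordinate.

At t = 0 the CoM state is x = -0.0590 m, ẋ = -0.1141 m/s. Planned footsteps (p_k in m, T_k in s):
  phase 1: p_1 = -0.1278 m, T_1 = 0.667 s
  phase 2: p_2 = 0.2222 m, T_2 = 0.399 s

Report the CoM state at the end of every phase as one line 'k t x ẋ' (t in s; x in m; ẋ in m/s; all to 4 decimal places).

1 0.6670 0.0688 0.6598
2 1.0660 0.2492 0.3893

phase 1: p=-0.1278, T=0.667, ωT=2.353376, cosh=5.308039, sinh=5.212991; start (x,ẋ)=(-0.059000, -0.114100) → end (x,ẋ)=(0.068813, 0.659791)
phase 2: p=0.2222, T=0.399, ωT=1.407792, cosh=2.165802, sinh=1.921119; start (x,ẋ)=(0.068813, 0.659791) → end (x,ẋ)=(0.249242, 0.389273)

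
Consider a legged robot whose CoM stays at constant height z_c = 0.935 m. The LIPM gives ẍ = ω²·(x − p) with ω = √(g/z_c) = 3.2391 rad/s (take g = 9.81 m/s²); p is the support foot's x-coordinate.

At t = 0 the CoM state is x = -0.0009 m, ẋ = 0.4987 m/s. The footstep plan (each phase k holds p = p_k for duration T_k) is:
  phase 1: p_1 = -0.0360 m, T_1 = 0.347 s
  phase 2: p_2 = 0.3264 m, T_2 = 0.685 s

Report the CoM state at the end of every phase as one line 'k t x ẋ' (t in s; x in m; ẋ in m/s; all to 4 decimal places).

phase 1: p=-0.0360, T=0.347, ωT=1.123968, cosh=1.701013, sinh=1.376026; start (x,ẋ)=(-0.000900, 0.498700) → end (x,ẋ)=(0.235562, 1.004739)
phase 2: p=0.3264, T=0.685, ωT=2.218784, cosh=4.652439, sinh=4.543698; start (x,ẋ)=(0.235562, 1.004739) → end (x,ẋ)=(1.313195, 3.337578)

1 0.3470 0.2356 1.0047
2 1.0320 1.3132 3.3376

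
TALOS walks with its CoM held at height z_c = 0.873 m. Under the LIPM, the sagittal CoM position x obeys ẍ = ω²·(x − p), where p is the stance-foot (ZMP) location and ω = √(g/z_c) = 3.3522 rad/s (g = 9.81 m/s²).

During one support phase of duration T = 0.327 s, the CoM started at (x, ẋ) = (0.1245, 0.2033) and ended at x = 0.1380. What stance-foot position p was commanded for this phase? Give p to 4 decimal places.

ωT = 3.3522·0.327 = 1.096169; cosh(ωT) = 1.663414, sinh(ωT) = 1.329266
x(T) = p + (x₀−p)·cosh(ωT) + (ẋ₀/ω)·sinh(ωT) ⇒ p·(1 − cosh) = x(T) − x₀·cosh − (ẋ₀/ω)·sinh
numerator   = 0.1380 − (0.1245)·1.663414 − (0.2033/3.3522)·1.329266 = -0.149711
denominator = 1 − 1.663414 = -0.663414
p = -0.149711 / -0.663414 = 0.2257

p = 0.2257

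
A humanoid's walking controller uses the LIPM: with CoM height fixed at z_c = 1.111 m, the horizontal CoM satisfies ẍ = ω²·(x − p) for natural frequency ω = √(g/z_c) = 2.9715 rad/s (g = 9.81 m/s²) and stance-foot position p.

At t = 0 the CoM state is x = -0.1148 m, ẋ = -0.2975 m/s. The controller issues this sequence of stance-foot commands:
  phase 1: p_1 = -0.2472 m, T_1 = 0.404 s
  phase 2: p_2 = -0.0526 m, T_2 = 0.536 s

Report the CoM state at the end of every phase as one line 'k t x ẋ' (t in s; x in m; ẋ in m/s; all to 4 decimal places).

phase 1: p=-0.2472, T=0.404, ωT=1.200486, cosh=1.811389, sinh=1.510342; start (x,ẋ)=(-0.114800, -0.297500) → end (x,ẋ)=(-0.158584, 0.055320)
phase 2: p=-0.0526, T=0.536, ωT=1.592724, cosh=2.560248, sinh=2.356877; start (x,ẋ)=(-0.158584, 0.055320) → end (x,ẋ)=(-0.280068, -0.600622)

1 0.4040 -0.1586 0.0553
2 0.9400 -0.2801 -0.6006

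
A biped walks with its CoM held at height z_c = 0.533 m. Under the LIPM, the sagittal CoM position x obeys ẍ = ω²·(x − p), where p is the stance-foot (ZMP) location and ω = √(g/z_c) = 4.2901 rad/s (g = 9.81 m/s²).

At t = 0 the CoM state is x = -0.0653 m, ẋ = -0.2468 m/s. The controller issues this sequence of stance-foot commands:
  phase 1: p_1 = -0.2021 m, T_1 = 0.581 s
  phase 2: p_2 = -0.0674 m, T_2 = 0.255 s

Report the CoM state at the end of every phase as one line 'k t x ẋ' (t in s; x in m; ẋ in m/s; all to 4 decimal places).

phase 1: p=-0.2021, T=0.581, ωT=2.492548, cosh=6.087374, sinh=6.004675; start (x,ẋ)=(-0.065300, -0.246800) → end (x,ẋ)=(0.285217, 2.021694)
phase 2: p=-0.0674, T=0.255, ωT=1.093975, cosh=1.660502, sinh=1.325620; start (x,ẋ)=(0.285217, 2.021694) → end (x,ẋ)=(1.142815, 5.362374)

1 0.5810 0.2852 2.0217
2 0.8360 1.1428 5.3624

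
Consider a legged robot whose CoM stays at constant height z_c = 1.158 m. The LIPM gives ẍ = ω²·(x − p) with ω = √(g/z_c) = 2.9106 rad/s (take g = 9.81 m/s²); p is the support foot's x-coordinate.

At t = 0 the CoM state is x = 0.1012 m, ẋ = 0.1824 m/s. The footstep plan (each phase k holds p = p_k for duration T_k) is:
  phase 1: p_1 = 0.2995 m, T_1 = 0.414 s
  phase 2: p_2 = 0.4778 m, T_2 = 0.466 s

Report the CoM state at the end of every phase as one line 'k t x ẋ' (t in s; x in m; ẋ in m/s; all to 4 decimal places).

1 0.4140 0.0341 -0.5448
2 0.8800 -0.7797 -3.4679

phase 1: p=0.2995, T=0.414, ωT=1.204988, cosh=1.818208, sinh=1.518512; start (x,ẋ)=(0.101200, 0.182400) → end (x,ẋ)=(0.034111, -0.544802)
phase 2: p=0.4778, T=0.466, ωT=1.356340, cosh=2.069780, sinh=1.812178; start (x,ẋ)=(0.034111, -0.544802) → end (x,ẋ)=(-0.779740, -3.467870)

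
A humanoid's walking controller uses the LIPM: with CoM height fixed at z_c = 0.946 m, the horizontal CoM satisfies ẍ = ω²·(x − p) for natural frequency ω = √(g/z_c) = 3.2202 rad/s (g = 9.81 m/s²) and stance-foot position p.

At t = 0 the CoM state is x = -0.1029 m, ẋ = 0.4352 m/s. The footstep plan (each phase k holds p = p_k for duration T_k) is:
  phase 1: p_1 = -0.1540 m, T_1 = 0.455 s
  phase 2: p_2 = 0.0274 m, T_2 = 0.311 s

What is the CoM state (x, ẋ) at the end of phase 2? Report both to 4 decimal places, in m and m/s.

phase 1: p=-0.1540, T=0.455, ωT=1.465191, cosh=2.279702, sinh=2.048668; start (x,ẋ)=(-0.102900, 0.435200) → end (x,ẋ)=(0.239364, 1.329239)
phase 2: p=0.0274, T=0.311, ωT=1.001482, cosh=1.544824, sinh=1.177490; start (x,ẋ)=(0.239364, 1.329239) → end (x,ẋ)=(0.840893, 2.857155)

x = 0.8409, ẋ = 2.8572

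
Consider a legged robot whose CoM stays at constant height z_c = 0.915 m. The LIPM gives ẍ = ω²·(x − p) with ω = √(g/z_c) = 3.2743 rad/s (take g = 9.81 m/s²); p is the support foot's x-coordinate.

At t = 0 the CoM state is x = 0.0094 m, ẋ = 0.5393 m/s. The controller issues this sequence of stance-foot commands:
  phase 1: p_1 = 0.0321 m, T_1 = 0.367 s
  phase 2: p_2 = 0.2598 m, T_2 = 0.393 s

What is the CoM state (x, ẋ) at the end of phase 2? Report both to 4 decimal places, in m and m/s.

x = 0.6634, ẋ = 1.5783

phase 1: p=0.0321, T=0.367, ωT=1.201668, cosh=1.813176, sinh=1.512484; start (x,ẋ)=(0.009400, 0.539300) → end (x,ẋ)=(0.240058, 0.865428)
phase 2: p=0.2598, T=0.393, ωT=1.286800, cosh=1.948666, sinh=1.672513; start (x,ẋ)=(0.240058, 0.865428) → end (x,ẋ)=(0.663389, 1.578315)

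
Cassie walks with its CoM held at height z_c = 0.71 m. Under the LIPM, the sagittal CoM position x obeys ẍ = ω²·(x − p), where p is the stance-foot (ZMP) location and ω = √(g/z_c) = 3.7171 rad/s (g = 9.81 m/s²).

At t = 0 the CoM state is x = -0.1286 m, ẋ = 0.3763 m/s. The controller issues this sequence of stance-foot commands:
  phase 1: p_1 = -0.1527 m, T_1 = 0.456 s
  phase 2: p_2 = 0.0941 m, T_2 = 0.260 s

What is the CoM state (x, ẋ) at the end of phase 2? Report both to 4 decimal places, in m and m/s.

x = 0.6173, ẋ = 2.3138

phase 1: p=-0.1527, T=0.456, ωT=1.694998, cosh=2.815116, sinh=2.631517; start (x,ẋ)=(-0.128600, 0.376300) → end (x,ẋ)=(0.181545, 1.295065)
phase 2: p=0.0941, T=0.260, ωT=0.966446, cosh=1.504509, sinh=1.124077; start (x,ẋ)=(0.181545, 1.295065) → end (x,ẋ)=(0.617299, 2.313811)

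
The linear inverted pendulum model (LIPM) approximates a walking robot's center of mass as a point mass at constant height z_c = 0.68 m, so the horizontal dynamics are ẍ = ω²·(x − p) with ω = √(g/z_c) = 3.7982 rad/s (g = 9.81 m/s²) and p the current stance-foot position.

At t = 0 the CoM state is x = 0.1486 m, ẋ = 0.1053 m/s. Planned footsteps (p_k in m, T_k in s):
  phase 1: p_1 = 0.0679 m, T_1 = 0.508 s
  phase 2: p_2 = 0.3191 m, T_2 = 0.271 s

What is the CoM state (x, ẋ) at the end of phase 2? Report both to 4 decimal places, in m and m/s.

phase 1: p=0.0679, T=0.508, ωT=1.929486, cosh=3.515595, sinh=3.370372; start (x,ẋ)=(0.148600, 0.105300) → end (x,ẋ)=(0.445048, 1.403261)
phase 2: p=0.3191, T=0.271, ωT=1.029312, cosh=1.578196, sinh=1.220944; start (x,ẋ)=(0.445048, 1.403261) → end (x,ẋ)=(0.968953, 2.798689)

x = 0.9690, ẋ = 2.7987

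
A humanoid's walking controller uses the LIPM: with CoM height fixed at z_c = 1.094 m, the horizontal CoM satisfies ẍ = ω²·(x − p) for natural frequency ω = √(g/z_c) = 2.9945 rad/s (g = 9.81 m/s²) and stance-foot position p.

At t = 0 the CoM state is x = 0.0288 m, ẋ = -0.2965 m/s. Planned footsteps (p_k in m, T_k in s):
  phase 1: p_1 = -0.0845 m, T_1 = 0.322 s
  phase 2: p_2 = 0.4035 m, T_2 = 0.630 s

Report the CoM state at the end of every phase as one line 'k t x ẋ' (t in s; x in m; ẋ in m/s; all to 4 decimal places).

1 0.3220 -0.0253 -0.0651
2 0.9520 -1.1133 -4.3573

phase 1: p=-0.0845, T=0.322, ωT=0.964229, cosh=1.502021, sinh=1.120744; start (x,ẋ)=(0.028800, -0.296500) → end (x,ẋ)=(-0.025291, -0.065107)
phase 2: p=0.4035, T=0.630, ωT=1.886535, cosh=3.374034, sinh=3.222438; start (x,ẋ)=(-0.025291, -0.065107) → end (x,ẋ)=(-1.113319, -4.357333)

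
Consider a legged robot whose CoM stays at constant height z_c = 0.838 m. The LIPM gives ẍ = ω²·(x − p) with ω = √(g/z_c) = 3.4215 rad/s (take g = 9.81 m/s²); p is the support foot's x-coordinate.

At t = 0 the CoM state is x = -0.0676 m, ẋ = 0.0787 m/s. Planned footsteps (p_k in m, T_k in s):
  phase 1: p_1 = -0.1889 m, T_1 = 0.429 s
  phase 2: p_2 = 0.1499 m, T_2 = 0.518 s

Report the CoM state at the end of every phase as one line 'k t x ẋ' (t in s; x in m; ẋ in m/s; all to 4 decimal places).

1 0.4290 0.1355 1.0326
2 0.9470 0.9688 2.9856

phase 1: p=-0.1889, T=0.429, ωT=1.467823, cosh=2.285103, sinh=2.054676; start (x,ẋ)=(-0.067600, 0.078700) → end (x,ẋ)=(0.135544, 1.032586)
phase 2: p=0.1499, T=0.518, ωT=1.772337, cosh=3.027262, sinh=2.857327; start (x,ẋ)=(0.135544, 1.032586) → end (x,ẋ)=(0.968762, 2.985557)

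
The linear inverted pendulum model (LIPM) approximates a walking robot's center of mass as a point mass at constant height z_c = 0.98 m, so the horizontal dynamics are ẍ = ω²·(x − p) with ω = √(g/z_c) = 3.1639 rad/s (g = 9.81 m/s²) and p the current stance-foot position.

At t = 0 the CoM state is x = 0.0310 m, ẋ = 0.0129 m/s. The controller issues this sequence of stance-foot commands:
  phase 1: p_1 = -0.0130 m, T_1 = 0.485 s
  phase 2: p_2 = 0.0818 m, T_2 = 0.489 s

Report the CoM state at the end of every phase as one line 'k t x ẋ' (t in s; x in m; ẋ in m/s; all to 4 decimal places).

phase 1: p=-0.0130, T=0.485, ωT=1.534491, cosh=2.427266, sinh=2.211700; start (x,ẋ)=(0.031000, 0.012900) → end (x,ẋ)=(0.102817, 0.339206)
phase 2: p=0.0818, T=0.489, ωT=1.547147, cosh=2.455451, sinh=2.242597; start (x,ẋ)=(0.102817, 0.339206) → end (x,ẋ)=(0.373839, 0.982029)

1 0.4850 0.1028 0.3392
2 0.9740 0.3738 0.9820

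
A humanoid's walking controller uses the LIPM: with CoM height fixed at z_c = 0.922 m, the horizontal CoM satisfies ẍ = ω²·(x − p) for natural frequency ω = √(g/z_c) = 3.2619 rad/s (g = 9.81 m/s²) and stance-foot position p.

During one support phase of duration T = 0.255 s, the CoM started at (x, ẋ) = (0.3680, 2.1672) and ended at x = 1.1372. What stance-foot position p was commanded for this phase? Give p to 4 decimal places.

p = -0.0431

ωT = 3.2619·0.255 = 0.831784; cosh(ωT) = 1.366343, sinh(ωT) = 0.931071
x(T) = p + (x₀−p)·cosh(ωT) + (ẋ₀/ω)·sinh(ωT) ⇒ p·(1 − cosh) = x(T) − x₀·cosh − (ẋ₀/ω)·sinh
numerator   = 1.1372 − (0.3680)·1.366343 − (2.1672/3.2619)·0.931071 = 0.015784
denominator = 1 − 1.366343 = -0.366343
p = 0.015784 / -0.366343 = -0.0431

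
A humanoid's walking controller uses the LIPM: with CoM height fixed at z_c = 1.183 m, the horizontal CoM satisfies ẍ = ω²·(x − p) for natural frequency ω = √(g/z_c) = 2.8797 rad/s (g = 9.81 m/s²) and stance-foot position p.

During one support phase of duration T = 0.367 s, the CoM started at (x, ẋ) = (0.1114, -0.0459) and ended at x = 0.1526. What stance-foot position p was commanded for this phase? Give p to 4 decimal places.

p = 0.0112

ωT = 2.8797·0.367 = 1.056850; cosh(ωT) = 1.612421, sinh(ωT) = 1.264872
x(T) = p + (x₀−p)·cosh(ωT) + (ẋ₀/ω)·sinh(ωT) ⇒ p·(1 − cosh) = x(T) − x₀·cosh − (ẋ₀/ω)·sinh
numerator   = 0.1526 − (0.1114)·1.612421 − (-0.0459/2.8797)·1.264872 = -0.006863
denominator = 1 − 1.612421 = -0.612421
p = -0.006863 / -0.612421 = 0.0112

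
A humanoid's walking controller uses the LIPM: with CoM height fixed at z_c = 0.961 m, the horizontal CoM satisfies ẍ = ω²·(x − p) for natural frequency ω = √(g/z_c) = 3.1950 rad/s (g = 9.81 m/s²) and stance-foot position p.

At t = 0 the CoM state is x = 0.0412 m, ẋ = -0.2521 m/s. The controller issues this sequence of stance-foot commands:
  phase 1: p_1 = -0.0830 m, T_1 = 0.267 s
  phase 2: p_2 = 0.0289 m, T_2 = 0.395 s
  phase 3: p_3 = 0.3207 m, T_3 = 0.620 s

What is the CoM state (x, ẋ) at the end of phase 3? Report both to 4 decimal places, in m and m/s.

phase 1: p=-0.0830, T=0.267, ωT=0.853065, cosh=1.386468, sinh=0.960361; start (x,ẋ)=(0.041200, -0.252100) → end (x,ẋ)=(0.013422, 0.031561)
phase 2: p=0.0289, T=0.395, ωT=1.262025, cosh=1.907824, sinh=1.624744; start (x,ẋ)=(0.013422, 0.031561) → end (x,ẋ)=(0.015421, -0.020132)
phase 3: p=0.3207, T=0.620, ωT=1.980900, cosh=3.693605, sinh=3.555660; start (x,ẋ)=(0.015421, -0.020132) → end (x,ẋ)=(-0.829284, -3.542429)

x = -0.8293, ẋ = -3.5424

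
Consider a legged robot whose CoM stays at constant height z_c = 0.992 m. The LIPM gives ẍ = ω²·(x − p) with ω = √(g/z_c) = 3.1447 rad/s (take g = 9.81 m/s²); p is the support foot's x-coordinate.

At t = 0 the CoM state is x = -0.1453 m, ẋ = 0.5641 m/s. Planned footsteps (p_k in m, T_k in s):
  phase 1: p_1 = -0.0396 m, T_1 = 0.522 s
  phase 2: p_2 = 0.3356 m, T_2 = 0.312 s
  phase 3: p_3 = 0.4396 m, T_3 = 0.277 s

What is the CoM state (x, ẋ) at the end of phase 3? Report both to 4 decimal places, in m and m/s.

x = 0.2765, ẋ = -0.1638

phase 1: p=-0.0396, T=0.522, ωT=1.641533, cosh=2.678382, sinh=2.484699; start (x,ẋ)=(-0.145300, 0.564100) → end (x,ẋ)=(0.123003, 0.684974)
phase 2: p=0.3356, T=0.312, ωT=0.981146, cosh=1.521197, sinh=1.146316; start (x,ẋ)=(0.123003, 0.684974) → end (x,ẋ)=(0.261887, 0.275608)
phase 3: p=0.4396, T=0.277, ωT=0.871082, cosh=1.403997, sinh=0.985498; start (x,ẋ)=(0.261887, 0.275608) → end (x,ẋ)=(0.276463, -0.163796)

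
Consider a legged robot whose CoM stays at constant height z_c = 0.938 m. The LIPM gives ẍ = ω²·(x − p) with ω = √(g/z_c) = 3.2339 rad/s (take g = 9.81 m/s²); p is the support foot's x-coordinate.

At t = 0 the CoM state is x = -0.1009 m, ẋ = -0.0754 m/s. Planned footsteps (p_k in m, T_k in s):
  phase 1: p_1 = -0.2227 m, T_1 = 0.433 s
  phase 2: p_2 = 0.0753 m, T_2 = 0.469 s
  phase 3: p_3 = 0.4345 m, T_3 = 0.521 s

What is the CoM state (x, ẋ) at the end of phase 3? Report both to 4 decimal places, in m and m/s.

phase 1: p=-0.2227, T=0.433, ωT=1.400279, cosh=2.151429, sinh=1.904901; start (x,ẋ)=(-0.100900, -0.075400) → end (x,ẋ)=(-0.005070, 0.588102)
phase 2: p=0.0753, T=0.469, ωT=1.516699, cosh=2.388296, sinh=2.168861; start (x,ẋ)=(-0.005070, 0.588102) → end (x,ẋ)=(0.277772, 0.840858)
phase 3: p=0.4345, T=0.521, ωT=1.684862, cosh=2.788588, sinh=2.603118; start (x,ẋ)=(0.277772, 0.840858) → end (x,ẋ)=(0.674298, 1.025440)

x = 0.6743, ẋ = 1.0254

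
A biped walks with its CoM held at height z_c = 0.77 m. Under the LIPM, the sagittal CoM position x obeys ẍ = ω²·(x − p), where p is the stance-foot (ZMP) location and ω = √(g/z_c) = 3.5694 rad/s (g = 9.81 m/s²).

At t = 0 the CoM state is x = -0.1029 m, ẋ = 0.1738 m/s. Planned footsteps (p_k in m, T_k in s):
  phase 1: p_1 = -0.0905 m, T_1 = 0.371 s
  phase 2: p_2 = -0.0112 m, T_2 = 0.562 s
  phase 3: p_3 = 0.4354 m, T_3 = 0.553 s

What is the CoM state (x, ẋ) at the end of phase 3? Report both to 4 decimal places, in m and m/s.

phase 1: p=-0.0905, T=0.371, ωT=1.324247, cosh=2.012679, sinh=1.746676; start (x,ẋ)=(-0.102900, 0.173800) → end (x,ẋ)=(-0.030409, 0.272495)
phase 2: p=-0.0112, T=0.562, ωT=2.006003, cosh=3.784035, sinh=3.649510; start (x,ẋ)=(-0.030409, 0.272495) → end (x,ẋ)=(0.194724, 0.780907)
phase 3: p=0.4354, T=0.553, ωT=1.973878, cosh=3.668728, sinh=3.529811; start (x,ẋ)=(0.194724, 0.780907) → end (x,ẋ)=(0.324671, -0.167414)

x = 0.3247, ẋ = -0.1674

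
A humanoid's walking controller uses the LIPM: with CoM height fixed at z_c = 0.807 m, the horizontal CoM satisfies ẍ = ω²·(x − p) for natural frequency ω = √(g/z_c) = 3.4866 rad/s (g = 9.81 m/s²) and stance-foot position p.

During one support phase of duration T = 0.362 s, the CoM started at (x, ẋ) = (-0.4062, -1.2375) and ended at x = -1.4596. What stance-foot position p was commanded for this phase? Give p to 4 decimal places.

ωT = 3.4866·0.362 = 1.262149; cosh(ωT) = 1.908026, sinh(ωT) = 1.624981
x(T) = p + (x₀−p)·cosh(ωT) + (ẋ₀/ω)·sinh(ωT) ⇒ p·(1 − cosh) = x(T) − x₀·cosh − (ẋ₀/ω)·sinh
numerator   = -1.4596 − (-0.4062)·1.908026 − (-1.2375/3.4866)·1.624981 = -0.107805
denominator = 1 − 1.908026 = -0.908026
p = -0.107805 / -0.908026 = 0.1187

p = 0.1187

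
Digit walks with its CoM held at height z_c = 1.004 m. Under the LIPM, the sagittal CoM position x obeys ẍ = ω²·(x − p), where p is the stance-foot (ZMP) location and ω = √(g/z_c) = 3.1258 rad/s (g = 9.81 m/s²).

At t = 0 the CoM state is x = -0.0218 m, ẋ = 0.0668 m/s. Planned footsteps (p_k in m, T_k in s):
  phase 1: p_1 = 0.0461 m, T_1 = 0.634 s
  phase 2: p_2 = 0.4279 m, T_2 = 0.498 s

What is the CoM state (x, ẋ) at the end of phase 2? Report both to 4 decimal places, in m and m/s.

x = -1.3197, ẋ = -5.2028

phase 1: p=0.0461, T=0.634, ωT=1.981757, cosh=3.696654, sinh=3.558827; start (x,ẋ)=(-0.021800, 0.066800) → end (x,ẋ)=(-0.128849, -0.508395)
phase 2: p=0.4279, T=0.498, ωT=1.556648, cosh=2.476870, sinh=2.266028; start (x,ẋ)=(-0.128849, -0.508395) → end (x,ẋ)=(-1.319652, -5.202765)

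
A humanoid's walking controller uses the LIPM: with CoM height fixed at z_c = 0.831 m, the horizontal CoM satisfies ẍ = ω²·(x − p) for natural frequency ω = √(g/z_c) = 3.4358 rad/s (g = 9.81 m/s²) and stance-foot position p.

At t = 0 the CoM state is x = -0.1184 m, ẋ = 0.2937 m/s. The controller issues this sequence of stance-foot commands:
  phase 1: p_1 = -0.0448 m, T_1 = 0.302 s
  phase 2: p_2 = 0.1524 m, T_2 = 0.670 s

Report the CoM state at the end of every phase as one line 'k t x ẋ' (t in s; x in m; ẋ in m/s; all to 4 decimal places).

phase 1: p=-0.0448, T=0.302, ωT=1.037612, cosh=1.588384, sinh=1.234084; start (x,ẋ)=(-0.118400, 0.293700) → end (x,ẋ)=(-0.056213, 0.154440)
phase 2: p=0.1524, T=0.670, ωT=2.301986, cosh=5.047035, sinh=4.946975; start (x,ẋ)=(-0.056213, 0.154440) → end (x,ẋ)=(-0.678109, -2.766291)

1 0.3020 -0.0562 0.1544
2 0.9720 -0.6781 -2.7663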